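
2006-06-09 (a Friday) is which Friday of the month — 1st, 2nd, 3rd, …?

Day 9 falls in week ⌈9/7⌉ of the month.
Days 1–7 hold the 1st Friday, 8–14 the 2nd, 15–21 the 3rd, 22–28 the 4th, 29–31 the 5th.
9 is in the range for the 2nd.

2nd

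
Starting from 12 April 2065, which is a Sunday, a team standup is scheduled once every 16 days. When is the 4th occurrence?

30 May 2065

The 4th occurrence is 3 intervals after the first: 3 × 16 = 48 days after 12 April 2065.
April has 30 days — 18 days to the end of April leaves 30.
30 days into May → 30 May 2065.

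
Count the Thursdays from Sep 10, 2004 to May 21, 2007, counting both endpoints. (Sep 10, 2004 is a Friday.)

Sep 10, 2004 is a Friday; the first Thursday on or after it is Sep 16, 2004 (6 days later).
From Sep 16, 2004 to May 21, 2007: 106 + 365 + 365 + 141 = 977 days (rest of 2004, 2005, 2006, to May 21, 2007 in 2007).
977 ÷ 7 = 139 full weeks with remainder 4, so 139 more Thursdays after the first → 140.

140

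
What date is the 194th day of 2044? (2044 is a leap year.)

January has 31 days (194 − 31 = 163 remain).
February has 29 days (163 − 29 = 134 remain).
March has 31 days (134 − 31 = 103 remain).
April has 30 days (103 − 30 = 73 remain).
May has 31 days (73 − 31 = 42 remain).
June has 30 days (42 − 30 = 12 remain).
12 into July → July 12.

12 July 2044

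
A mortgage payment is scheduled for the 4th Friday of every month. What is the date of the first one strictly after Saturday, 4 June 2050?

24 June 2050

June 2050 starts on a Wednesday; its first Friday is the 3rd, so the 4th Friday is the 24th — 24 June 2050.
24 June 2050 is after 4 June 2050, so that is the next one.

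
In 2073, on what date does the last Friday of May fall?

The first Friday of May 2073 is May 5.
May 2073 has 31 days. Adding weeks: 5, 12, 19, 26 — the last one ≤ 31 is the 26th.

May 26, 2073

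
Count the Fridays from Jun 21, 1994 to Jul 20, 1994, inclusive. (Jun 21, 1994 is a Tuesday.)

Jun 21, 1994 is a Tuesday; the first Friday on or after it is Jun 24, 1994 (3 days later).
From Jun 24, 1994 to Jul 20, 1994: 6 + 20 = 26 days (rest of Jun, Jul).
26 ÷ 7 = 3 full weeks with remainder 5, so 3 more Fridays after the first → 4.

4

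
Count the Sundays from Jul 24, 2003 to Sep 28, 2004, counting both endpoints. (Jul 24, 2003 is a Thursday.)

Jul 24, 2003 is a Thursday; the first Sunday on or after it is Jul 27, 2003 (3 days later).
From Jul 27, 2003 to Sep 28, 2004: 157 + 272 = 429 days (rest of 2003, to Sep 28, 2004 in 2004).
429 ÷ 7 = 61 full weeks with remainder 2, so 61 more Sundays after the first → 62.

62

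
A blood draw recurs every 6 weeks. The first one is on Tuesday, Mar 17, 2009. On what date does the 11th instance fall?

May 11, 2010

The 11th occurrence is 10 intervals after the first: 10 × 42 = 420 days after Mar 17, 2009.
Mar has 31 days — 14 days to the end of Mar leaves 406.
From end of Mar to end of 2009 is 275 days (131 left).
Jan has 31 days (100 left).
Feb has 28 days (72 left).
Mar has 31 days (41 left).
Apr has 30 days (11 left).
11 days into May → May 11, 2010.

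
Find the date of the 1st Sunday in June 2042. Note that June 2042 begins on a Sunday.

June 2042 begins on a Sunday, so the first Sunday is June 1.

2042-06-01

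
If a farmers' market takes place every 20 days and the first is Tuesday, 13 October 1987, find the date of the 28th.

The 28th occurrence is 27 intervals after the first: 27 × 20 = 540 days after 13 October 1987.
October has 31 days — 18 days to the end of October leaves 522.
From end of October to end of 1987 is 61 days (461 left).
1988 has 366 days (95 left).
January has 31 days (64 left).
February has 28 days (36 left).
March has 31 days (5 left).
5 days into April → 5 April 1989.

5 April 1989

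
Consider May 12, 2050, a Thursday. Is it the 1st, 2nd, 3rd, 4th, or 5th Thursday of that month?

Day 12 falls in week ⌈12/7⌉ of the month.
Days 1–7 hold the 1st Thursday, 8–14 the 2nd, 15–21 the 3rd, 22–28 the 4th, 29–31 the 5th.
12 is in the range for the 2nd.

2nd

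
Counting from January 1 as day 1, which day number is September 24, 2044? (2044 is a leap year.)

Days in months before September: 31 + 29 + 31 + 30 + 31 + 30 + 31 + 31 = 244.
Plus 24 days into September → day 268.

268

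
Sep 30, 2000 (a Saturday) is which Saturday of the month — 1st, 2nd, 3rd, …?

Day 30 falls in week ⌈30/7⌉ of the month.
Days 1–7 hold the 1st Saturday, 8–14 the 2nd, 15–21 the 3rd, 22–28 the 4th, 29–31 the 5th.
30 is in the range for the 5th.

5th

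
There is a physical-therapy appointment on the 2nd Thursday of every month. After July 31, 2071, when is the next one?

July 2071 starts on a Wednesday; its first Thursday is the 2nd, so the 2nd Thursday is the 9th — July 9, 2071.
That is not after July 31, 2071, so look at August 2071.
August 2071 starts on a Saturday; its first Thursday is the 6th, so the 2nd Thursday is the 13th — August 13, 2071.

August 13, 2071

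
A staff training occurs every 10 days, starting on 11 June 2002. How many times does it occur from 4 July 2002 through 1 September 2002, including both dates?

6

Occurrences land 10·i days after 11 June 2002 for i = 0, 1, 2, …
4 July 2002 is 23 days after the start; 23 ÷ 10 = 2 remainder 3; since the remainder is 3, round up to i = 3. First occurrence in the window: #4 on 11 July 2002 (3×10 = 30 days in).
1 September 2002 is 82 days after the start; 82 ÷ 10 = 8 remainder 2. Last occurrence in the window: #9 on 30 August 2002.
Occurrences #4 through #9: 6 in total.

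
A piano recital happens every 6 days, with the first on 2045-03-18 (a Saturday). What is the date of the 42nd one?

The 42nd occurrence is 41 intervals after the first: 41 × 6 = 246 days after 2045-03-18.
March has 31 days — 13 days to the end of March leaves 233.
April has 30 days (203 left).
May has 31 days (172 left).
June has 30 days (142 left).
July has 31 days (111 left).
August has 31 days (80 left).
September has 30 days (50 left).
October has 31 days (19 left).
19 days into November → 2045-11-19.

2045-11-19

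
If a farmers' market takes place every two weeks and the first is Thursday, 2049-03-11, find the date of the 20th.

2049-12-02

The 20th occurrence is 19 intervals after the first: 19 × 14 = 266 days after 2049-03-11.
March has 31 days — 20 days to the end of March leaves 246.
April has 30 days (216 left).
May has 31 days (185 left).
June has 30 days (155 left).
July has 31 days (124 left).
August has 31 days (93 left).
September has 30 days (63 left).
October has 31 days (32 left).
November has 30 days (2 left).
2 days into December → 2049-12-02.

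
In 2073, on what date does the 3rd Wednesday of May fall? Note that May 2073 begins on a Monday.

17 May 2073

May 2073 begins on a Monday, so the first Wednesday is May 3 (2 days later).
The 3rd Wednesday is 2 weeks later: 3 + 14 = 17.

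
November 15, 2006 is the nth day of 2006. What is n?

Days in months before November: 31 + 28 + 31 + 30 + 31 + 30 + 31 + 31 + 30 + 31 = 304.
Plus 15 days into November → day 319.

319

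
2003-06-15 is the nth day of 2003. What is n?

166

Days in months before June: 31 + 28 + 31 + 30 + 31 = 151.
Plus 15 days into June → day 166.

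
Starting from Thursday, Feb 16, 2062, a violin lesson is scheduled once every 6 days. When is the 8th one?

The 8th occurrence is 7 intervals after the first: 7 × 6 = 42 days after Feb 16, 2062.
Feb has 28 days — 12 days to the end of Feb leaves 30.
30 days into Mar → Mar 30, 2062.

Mar 30, 2062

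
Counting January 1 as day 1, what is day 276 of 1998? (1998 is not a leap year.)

3 October 1998

January has 31 days (276 − 31 = 245 remain).
February has 28 days (245 − 28 = 217 remain).
March has 31 days (217 − 31 = 186 remain).
April has 30 days (186 − 30 = 156 remain).
May has 31 days (156 − 31 = 125 remain).
June has 30 days (125 − 30 = 95 remain).
July has 31 days (95 − 31 = 64 remain).
August has 31 days (64 − 31 = 33 remain).
September has 30 days (33 − 30 = 3 remain).
3 into October → October 3.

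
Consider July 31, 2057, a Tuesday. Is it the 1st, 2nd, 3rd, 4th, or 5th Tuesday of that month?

5th

Day 31 falls in week ⌈31/7⌉ of the month.
Days 1–7 hold the 1st Tuesday, 8–14 the 2nd, 15–21 the 3rd, 22–28 the 4th, 29–31 the 5th.
31 is in the range for the 5th.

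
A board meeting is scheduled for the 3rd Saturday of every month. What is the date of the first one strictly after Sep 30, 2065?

Oct 17, 2065

Sep 2065 starts on a Tuesday; its first Saturday is the 5th, so the 3rd Saturday is the 19th — Sep 19, 2065.
That is not after Sep 30, 2065, so look at Oct 2065.
Oct 2065 starts on a Thursday; its first Saturday is the 3rd, so the 3rd Saturday is the 17th — Oct 17, 2065.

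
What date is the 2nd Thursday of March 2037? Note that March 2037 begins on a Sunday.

March 2037 begins on a Sunday, so the first Thursday is March 5 (4 days later).
The 2nd Thursday is 1 weeks later: 5 + 7 = 12.

2037-03-12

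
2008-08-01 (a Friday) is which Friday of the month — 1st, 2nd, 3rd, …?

1st

Day 1 falls in week ⌈1/7⌉ of the month.
Days 1–7 hold the 1st Friday, 8–14 the 2nd, 15–21 the 3rd, 22–28 the 4th, 29–31 the 5th.
1 is in the range for the 1st.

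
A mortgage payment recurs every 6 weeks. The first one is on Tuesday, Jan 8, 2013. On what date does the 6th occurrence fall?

The 6th occurrence is 5 intervals after the first: 5 × 42 = 210 days after Jan 8, 2013.
Jan has 31 days — 23 days to the end of Jan leaves 187.
Feb has 28 days (159 left).
Mar has 31 days (128 left).
Apr has 30 days (98 left).
May has 31 days (67 left).
Jun has 30 days (37 left).
Jul has 31 days (6 left).
6 days into Aug → Aug 6, 2013.

Aug 6, 2013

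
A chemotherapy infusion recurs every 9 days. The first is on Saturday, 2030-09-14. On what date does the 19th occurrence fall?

The 19th occurrence is 18 intervals after the first: 18 × 9 = 162 days after 2030-09-14.
September has 30 days — 16 days to the end of September leaves 146.
October has 31 days (115 left).
November has 30 days (85 left).
December has 31 days (54 left).
January has 31 days (23 left).
23 days into February → 2031-02-23.

2031-02-23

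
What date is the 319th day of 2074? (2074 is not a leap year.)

January has 31 days (319 − 31 = 288 remain).
February has 28 days (288 − 28 = 260 remain).
March has 31 days (260 − 31 = 229 remain).
April has 30 days (229 − 30 = 199 remain).
May has 31 days (199 − 31 = 168 remain).
June has 30 days (168 − 30 = 138 remain).
July has 31 days (138 − 31 = 107 remain).
August has 31 days (107 − 31 = 76 remain).
September has 30 days (76 − 30 = 46 remain).
October has 31 days (46 − 31 = 15 remain).
15 into November → November 15.

2074-11-15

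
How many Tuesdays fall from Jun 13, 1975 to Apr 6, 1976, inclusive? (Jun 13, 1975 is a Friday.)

43

Jun 13, 1975 is a Friday; the first Tuesday on or after it is Jun 17, 1975 (4 days later).
From Jun 17, 1975 to Apr 6, 1976: 13 + 31 + 31 + 30 + 31 + 30 + 31 + 31 + 29 + 31 + 6 = 294 days (rest of Jun, Jul, Aug, Sep, Oct, Nov, Dec, Jan, Feb, Mar, Apr).
294 ÷ 7 = 42 full weeks with remainder 0, so 42 more Tuesdays after the first → 43.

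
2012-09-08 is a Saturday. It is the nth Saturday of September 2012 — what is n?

2nd

Day 8 falls in week ⌈8/7⌉ of the month.
Days 1–7 hold the 1st Saturday, 8–14 the 2nd, 15–21 the 3rd, 22–28 the 4th, 29–31 the 5th.
8 is in the range for the 2nd.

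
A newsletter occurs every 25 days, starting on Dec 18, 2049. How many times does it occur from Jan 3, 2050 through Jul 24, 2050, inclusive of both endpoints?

Occurrences land 25·i days after Dec 18, 2049 for i = 0, 1, 2, …
Jan 3, 2050 is 16 days after the start; 16 ÷ 25 = 0 remainder 16; since the remainder is 16, round up to i = 1. First occurrence in the window: #2 on Jan 12, 2050 (1×25 = 25 days in).
Jul 24, 2050 is 218 days after the start; 218 ÷ 25 = 8 remainder 18. Last occurrence in the window: #9 on Jul 6, 2050.
Occurrences #2 through #9: 8 in total.

8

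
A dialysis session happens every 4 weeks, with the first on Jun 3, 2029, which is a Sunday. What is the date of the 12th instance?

Apr 7, 2030

The 12th occurrence is 11 intervals after the first: 11 × 28 = 308 days after Jun 3, 2029.
Jun has 30 days — 27 days to the end of Jun leaves 281.
Jul has 31 days (250 left).
Aug has 31 days (219 left).
Sep has 30 days (189 left).
Oct has 31 days (158 left).
Nov has 30 days (128 left).
Dec has 31 days (97 left).
Jan has 31 days (66 left).
Feb has 28 days (38 left).
Mar has 31 days (7 left).
7 days into Apr → Apr 7, 2030.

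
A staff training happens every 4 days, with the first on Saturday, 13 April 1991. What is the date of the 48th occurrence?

18 October 1991

The 48th occurrence is 47 intervals after the first: 47 × 4 = 188 days after 13 April 1991.
April has 30 days — 17 days to the end of April leaves 171.
May has 31 days (140 left).
June has 30 days (110 left).
July has 31 days (79 left).
August has 31 days (48 left).
September has 30 days (18 left).
18 days into October → 18 October 1991.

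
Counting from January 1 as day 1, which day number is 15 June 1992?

167

Days in months before June: 31 + 29 + 31 + 30 + 31 = 152.
Plus 15 days into June → day 167.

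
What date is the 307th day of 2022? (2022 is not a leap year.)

Jan has 31 days (307 − 31 = 276 remain).
Feb has 28 days (276 − 28 = 248 remain).
Mar has 31 days (248 − 31 = 217 remain).
Apr has 30 days (217 − 30 = 187 remain).
May has 31 days (187 − 31 = 156 remain).
Jun has 30 days (156 − 30 = 126 remain).
Jul has 31 days (126 − 31 = 95 remain).
Aug has 31 days (95 − 31 = 64 remain).
Sep has 30 days (64 − 30 = 34 remain).
Oct has 31 days (34 − 31 = 3 remain).
3 into Nov → Nov 3.

Nov 3, 2022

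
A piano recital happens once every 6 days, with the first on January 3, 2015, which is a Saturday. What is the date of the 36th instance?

The 36th occurrence is 35 intervals after the first: 35 × 6 = 210 days after January 3, 2015.
January has 31 days — 28 days to the end of January leaves 182.
February has 28 days (154 left).
March has 31 days (123 left).
April has 30 days (93 left).
May has 31 days (62 left).
June has 30 days (32 left).
July has 31 days (1 left).
1 day into August → August 1, 2015.

August 1, 2015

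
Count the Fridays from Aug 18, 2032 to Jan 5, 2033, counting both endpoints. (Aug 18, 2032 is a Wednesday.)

Aug 18, 2032 is a Wednesday; the first Friday on or after it is Aug 20, 2032 (2 days later).
From Aug 20, 2032 to Jan 5, 2033: 11 + 30 + 31 + 30 + 31 + 5 = 138 days (rest of Aug, Sep, Oct, Nov, Dec, Jan).
138 ÷ 7 = 19 full weeks with remainder 5, so 19 more Fridays after the first → 20.

20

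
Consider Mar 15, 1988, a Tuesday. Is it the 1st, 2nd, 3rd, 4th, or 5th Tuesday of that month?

Day 15 falls in week ⌈15/7⌉ of the month.
Days 1–7 hold the 1st Tuesday, 8–14 the 2nd, 15–21 the 3rd, 22–28 the 4th, 29–31 the 5th.
15 is in the range for the 3rd.

3rd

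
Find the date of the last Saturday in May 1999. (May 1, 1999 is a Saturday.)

May 1999 begins on a Saturday, so the first Saturday is May 1.
May 1999 has 31 days. Adding weeks: 1, 8, 15, 22, 29 — the last one ≤ 31 is the 29th.

29 May 1999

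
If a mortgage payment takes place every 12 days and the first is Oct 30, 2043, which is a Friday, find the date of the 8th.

The 8th occurrence is 7 intervals after the first: 7 × 12 = 84 days after Oct 30, 2043.
Oct has 31 days — 1 day to the end of Oct leaves 83.
Nov has 30 days (53 left).
Dec has 31 days (22 left).
22 days into Jan → Jan 22, 2044.

Jan 22, 2044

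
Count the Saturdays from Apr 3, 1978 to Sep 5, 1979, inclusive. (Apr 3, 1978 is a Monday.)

Apr 3, 1978 is a Monday; the first Saturday on or after it is Apr 8, 1978 (5 days later).
From Apr 8, 1978 to Sep 5, 1979: 267 + 248 = 515 days (rest of 1978, to Sep 5, 1979 in 1979).
515 ÷ 7 = 73 full weeks with remainder 4, so 73 more Saturdays after the first → 74.

74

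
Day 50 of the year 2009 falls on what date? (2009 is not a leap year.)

January has 31 days (50 − 31 = 19 remain).
19 into February → February 19.

February 19, 2009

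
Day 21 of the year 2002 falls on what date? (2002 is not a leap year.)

21 into January → January 21.

2002-01-21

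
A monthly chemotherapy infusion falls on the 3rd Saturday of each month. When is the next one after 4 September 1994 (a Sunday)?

September 1994 starts on a Thursday; its first Saturday is the 3rd, so the 3rd Saturday is the 17th — 17 September 1994.
17 September 1994 is after 4 September 1994, so that is the next one.

17 September 1994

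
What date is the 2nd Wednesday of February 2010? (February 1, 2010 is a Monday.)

February 10, 2010

February 2010 begins on a Monday, so the first Wednesday is February 3 (2 days later).
The 2nd Wednesday is 1 weeks later: 3 + 7 = 10.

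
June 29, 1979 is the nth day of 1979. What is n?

Days in months before June: 31 + 28 + 31 + 30 + 31 = 151.
Plus 29 days into June → day 180.

180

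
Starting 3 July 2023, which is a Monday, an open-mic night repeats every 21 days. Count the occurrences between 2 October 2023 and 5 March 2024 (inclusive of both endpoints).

7

Occurrences land 21·i days after 3 July 2023 for i = 0, 1, 2, …
2 October 2023 is 91 days after the start; 91 ÷ 21 = 4 remainder 7; since the remainder is 7, round up to i = 5. First occurrence in the window: #6 on 16 October 2023 (5×21 = 105 days in).
5 March 2024 is 246 days after the start; 246 ÷ 21 = 11 remainder 15. Last occurrence in the window: #12 on 19 February 2024.
Occurrences #6 through #12: 7 in total.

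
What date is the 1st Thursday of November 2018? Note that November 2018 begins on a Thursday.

1 November 2018

November 2018 begins on a Thursday, so the first Thursday is November 1.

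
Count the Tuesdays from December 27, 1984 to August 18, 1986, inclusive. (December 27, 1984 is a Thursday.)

85

December 27, 1984 is a Thursday; the first Tuesday on or after it is January 1, 1985 (5 days later).
From January 1, 1985 to August 18, 1986: 364 + 230 = 594 days (rest of 1985, to August 18, 1986 in 1986).
594 ÷ 7 = 84 full weeks with remainder 6, so 84 more Tuesdays after the first → 85.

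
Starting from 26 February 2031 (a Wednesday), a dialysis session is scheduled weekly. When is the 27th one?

The 27th occurrence is 26 intervals after the first: 26 × 7 = 182 days after 26 February 2031.
February has 28 days — 2 days to the end of February leaves 180.
March has 31 days (149 left).
April has 30 days (119 left).
May has 31 days (88 left).
June has 30 days (58 left).
July has 31 days (27 left).
27 days into August → 27 August 2031.

27 August 2031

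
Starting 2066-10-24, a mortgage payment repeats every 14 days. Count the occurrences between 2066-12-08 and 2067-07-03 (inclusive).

15

Occurrences land 14·i days after 2066-10-24 for i = 0, 1, 2, …
2066-12-08 is 45 days after the start; 45 ÷ 14 = 3 remainder 3; since the remainder is 3, round up to i = 4. First occurrence in the window: #5 on 2066-12-19 (4×14 = 56 days in).
2067-07-03 is 252 days after the start; 252 ÷ 14 = 18 remainder 0. Last occurrence in the window: #19 on 2067-07-03.
Occurrences #5 through #19: 15 in total.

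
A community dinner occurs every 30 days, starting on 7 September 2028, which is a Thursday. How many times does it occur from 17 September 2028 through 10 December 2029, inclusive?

Occurrences land 30·i days after 7 September 2028 for i = 0, 1, 2, …
17 September 2028 is 10 days after the start; 10 ÷ 30 = 0 remainder 10; since the remainder is 10, round up to i = 1. First occurrence in the window: #2 on 7 October 2028 (1×30 = 30 days in).
10 December 2029 is 459 days after the start; 459 ÷ 30 = 15 remainder 9. Last occurrence in the window: #16 on 1 December 2029.
Occurrences #2 through #16: 15 in total.

15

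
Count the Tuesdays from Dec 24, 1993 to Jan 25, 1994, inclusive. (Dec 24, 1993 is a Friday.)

5

Dec 24, 1993 is a Friday; the first Tuesday on or after it is Dec 28, 1993 (4 days later).
From Dec 28, 1993 to Jan 25, 1994: 3 + 25 = 28 days (rest of Dec, Jan).
28 ÷ 7 = 4 full weeks with remainder 0, so 4 more Tuesdays after the first → 5.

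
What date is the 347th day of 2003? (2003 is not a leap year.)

Jan has 31 days (347 − 31 = 316 remain).
Feb has 28 days (316 − 28 = 288 remain).
Mar has 31 days (288 − 31 = 257 remain).
Apr has 30 days (257 − 30 = 227 remain).
May has 31 days (227 − 31 = 196 remain).
Jun has 30 days (196 − 30 = 166 remain).
Jul has 31 days (166 − 31 = 135 remain).
Aug has 31 days (135 − 31 = 104 remain).
Sep has 30 days (104 − 30 = 74 remain).
Oct has 31 days (74 − 31 = 43 remain).
Nov has 30 days (43 − 30 = 13 remain).
13 into Dec → Dec 13.

Dec 13, 2003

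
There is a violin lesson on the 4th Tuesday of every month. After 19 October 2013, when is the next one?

October 2013 starts on a Tuesday; its first Tuesday is the 1st, so the 4th Tuesday is the 22nd — 22 October 2013.
22 October 2013 is after 19 October 2013, so that is the next one.

22 October 2013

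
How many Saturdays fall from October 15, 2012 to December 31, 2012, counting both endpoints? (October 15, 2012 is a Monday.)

October 15, 2012 is a Monday; the first Saturday on or after it is October 20, 2012 (5 days later).
From October 20, 2012 to December 31, 2012: 11 + 30 + 31 = 72 days (rest of October, November, December).
72 ÷ 7 = 10 full weeks with remainder 2, so 10 more Saturdays after the first → 11.

11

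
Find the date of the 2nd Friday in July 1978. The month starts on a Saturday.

July 1978 begins on a Saturday, so the first Friday is July 7 (6 days later).
The 2nd Friday is 1 weeks later: 7 + 7 = 14.

July 14, 1978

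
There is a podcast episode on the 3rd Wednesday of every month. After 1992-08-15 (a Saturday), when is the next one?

1992-08-19

August 1992 starts on a Saturday; its first Wednesday is the 5th, so the 3rd Wednesday is the 19th — 1992-08-19.
1992-08-19 is after 1992-08-15, so that is the next one.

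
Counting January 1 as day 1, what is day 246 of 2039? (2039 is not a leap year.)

Sep 3, 2039

Jan has 31 days (246 − 31 = 215 remain).
Feb has 28 days (215 − 28 = 187 remain).
Mar has 31 days (187 − 31 = 156 remain).
Apr has 30 days (156 − 30 = 126 remain).
May has 31 days (126 − 31 = 95 remain).
Jun has 30 days (95 − 30 = 65 remain).
Jul has 31 days (65 − 31 = 34 remain).
Aug has 31 days (34 − 31 = 3 remain).
3 into Sep → Sep 3.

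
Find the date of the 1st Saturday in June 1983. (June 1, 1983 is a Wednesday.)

June 1983 begins on a Wednesday, so the first Saturday is June 4 (3 days later).

June 4, 1983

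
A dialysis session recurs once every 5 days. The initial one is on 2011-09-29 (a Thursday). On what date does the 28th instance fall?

The 28th occurrence is 27 intervals after the first: 27 × 5 = 135 days after 2011-09-29.
September has 30 days — 1 day to the end of September leaves 134.
October has 31 days (103 left).
November has 30 days (73 left).
December has 31 days (42 left).
January has 31 days (11 left).
11 days into February → 2012-02-11.

2012-02-11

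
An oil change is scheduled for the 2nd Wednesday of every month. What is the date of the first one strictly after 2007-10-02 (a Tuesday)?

October 2007 starts on a Monday; its first Wednesday is the 3rd, so the 2nd Wednesday is the 10th — 2007-10-10.
2007-10-10 is after 2007-10-02, so that is the next one.

2007-10-10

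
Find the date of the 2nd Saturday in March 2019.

9 March 2019

The first Saturday of March 2019 is March 2.
The 2nd Saturday is 1 weeks later: 2 + 7 = 9.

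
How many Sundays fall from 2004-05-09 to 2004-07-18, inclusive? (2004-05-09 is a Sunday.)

2004-05-09 is a Sunday; the first Sunday on or after it is 2004-05-09.
From 2004-05-09 to 2004-07-18: 22 + 30 + 18 = 70 days (rest of May, June, July).
70 ÷ 7 = 10 full weeks with remainder 0, so 10 more Sundays after the first → 11.

11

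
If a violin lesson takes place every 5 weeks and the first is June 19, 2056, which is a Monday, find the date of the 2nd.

The 2nd occurrence is 1 interval after the first: 1 × 35 = 35 days after June 19, 2056.
June has 30 days — 11 days to the end of June leaves 24.
24 days into July → July 24, 2056.

July 24, 2056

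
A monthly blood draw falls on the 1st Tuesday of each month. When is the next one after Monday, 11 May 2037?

May 2037 starts on a Friday, so its 1st Tuesday is 5 May 2037 (4 days in).
That is not after 11 May 2037, so look at June 2037.
June 2037 starts on a Monday, so its 1st Tuesday is 2 June 2037 (1 day in).

2 June 2037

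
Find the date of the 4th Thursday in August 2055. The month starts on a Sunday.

August 2055 begins on a Sunday, so the first Thursday is August 5 (4 days later).
The 4th Thursday is 3 weeks later: 5 + 21 = 26.

26 August 2055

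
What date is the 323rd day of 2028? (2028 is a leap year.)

Nov 18, 2028

Jan has 31 days (323 − 31 = 292 remain).
Feb has 29 days (292 − 29 = 263 remain).
Mar has 31 days (263 − 31 = 232 remain).
Apr has 30 days (232 − 30 = 202 remain).
May has 31 days (202 − 31 = 171 remain).
Jun has 30 days (171 − 30 = 141 remain).
Jul has 31 days (141 − 31 = 110 remain).
Aug has 31 days (110 − 31 = 79 remain).
Sep has 30 days (79 − 30 = 49 remain).
Oct has 31 days (49 − 31 = 18 remain).
18 into Nov → Nov 18.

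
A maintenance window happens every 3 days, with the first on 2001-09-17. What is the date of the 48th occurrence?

The 48th occurrence is 47 intervals after the first: 47 × 3 = 141 days after 2001-09-17.
September has 30 days — 13 days to the end of September leaves 128.
October has 31 days (97 left).
November has 30 days (67 left).
December has 31 days (36 left).
January has 31 days (5 left).
5 days into February → 2002-02-05.

2002-02-05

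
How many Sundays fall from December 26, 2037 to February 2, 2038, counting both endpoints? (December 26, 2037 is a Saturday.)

6

December 26, 2037 is a Saturday; the first Sunday on or after it is December 27, 2037 (1 day later).
From December 27, 2037 to February 2, 2038: 4 + 31 + 2 = 37 days (rest of December, January, February).
37 ÷ 7 = 5 full weeks with remainder 2, so 5 more Sundays after the first → 6.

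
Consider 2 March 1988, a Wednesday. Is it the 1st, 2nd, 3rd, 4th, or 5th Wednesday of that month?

1st

Day 2 falls in week ⌈2/7⌉ of the month.
Days 1–7 hold the 1st Wednesday, 8–14 the 2nd, 15–21 the 3rd, 22–28 the 4th, 29–31 the 5th.
2 is in the range for the 1st.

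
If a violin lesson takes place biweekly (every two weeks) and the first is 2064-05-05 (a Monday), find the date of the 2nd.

The 2nd occurrence is 1 interval after the first: 1 × 14 = 14 days after 2064-05-05.
14 days later is 2064-05-19.

2064-05-19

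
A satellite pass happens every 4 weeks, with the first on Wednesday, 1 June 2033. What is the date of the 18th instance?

20 September 2034

The 18th occurrence is 17 intervals after the first: 17 × 28 = 476 days after 1 June 2033.
June has 30 days — 29 days to the end of June leaves 447.
From end of June to end of 2033 is 184 days (263 left).
January has 31 days (232 left).
February has 28 days (204 left).
March has 31 days (173 left).
April has 30 days (143 left).
May has 31 days (112 left).
June has 30 days (82 left).
July has 31 days (51 left).
August has 31 days (20 left).
20 days into September → 20 September 2034.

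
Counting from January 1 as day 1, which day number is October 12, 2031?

285

Days in months before October: 31 + 28 + 31 + 30 + 31 + 30 + 31 + 31 + 30 = 273.
Plus 12 days into October → day 285.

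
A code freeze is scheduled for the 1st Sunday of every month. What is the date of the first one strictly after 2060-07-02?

2060-07-04

July 2060 starts on a Thursday, so its 1st Sunday is 2060-07-04 (3 days in).
2060-07-04 is after 2060-07-02, so that is the next one.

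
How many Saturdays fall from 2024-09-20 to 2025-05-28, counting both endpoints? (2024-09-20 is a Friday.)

2024-09-20 is a Friday; the first Saturday on or after it is 2024-09-21 (1 day later).
From 2024-09-21 to 2025-05-28: 9 + 31 + 30 + 31 + 31 + 28 + 31 + 30 + 28 = 249 days (rest of September, October, November, December, January, February, March, April, May).
249 ÷ 7 = 35 full weeks with remainder 4, so 35 more Saturdays after the first → 36.

36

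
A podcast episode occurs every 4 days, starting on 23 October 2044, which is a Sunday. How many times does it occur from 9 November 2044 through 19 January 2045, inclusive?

18

Occurrences land 4·i days after 23 October 2044 for i = 0, 1, 2, …
9 November 2044 is 17 days after the start; 17 ÷ 4 = 4 remainder 1; since the remainder is 1, round up to i = 5. First occurrence in the window: #6 on 12 November 2044 (5×4 = 20 days in).
19 January 2045 is 88 days after the start; 88 ÷ 4 = 22 remainder 0. Last occurrence in the window: #23 on 19 January 2045.
Occurrences #6 through #23: 18 in total.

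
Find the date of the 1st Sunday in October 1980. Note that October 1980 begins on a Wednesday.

October 5, 1980

October 1980 begins on a Wednesday, so the first Sunday is October 5 (4 days later).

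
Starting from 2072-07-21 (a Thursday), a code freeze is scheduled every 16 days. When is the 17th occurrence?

The 17th occurrence is 16 intervals after the first: 16 × 16 = 256 days after 2072-07-21.
July has 31 days — 10 days to the end of July leaves 246.
August has 31 days (215 left).
September has 30 days (185 left).
October has 31 days (154 left).
November has 30 days (124 left).
December has 31 days (93 left).
January has 31 days (62 left).
February has 28 days (34 left).
March has 31 days (3 left).
3 days into April → 2073-04-03.

2073-04-03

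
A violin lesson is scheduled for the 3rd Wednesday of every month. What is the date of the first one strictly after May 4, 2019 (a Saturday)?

May 2019 starts on a Wednesday; its first Wednesday is the 1st, so the 3rd Wednesday is the 15th — May 15, 2019.
May 15, 2019 is after May 4, 2019, so that is the next one.

May 15, 2019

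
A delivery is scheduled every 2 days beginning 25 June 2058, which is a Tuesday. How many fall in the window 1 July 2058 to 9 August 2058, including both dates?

20

Occurrences land 2·i days after 25 June 2058 for i = 0, 1, 2, …
1 July 2058 is 6 days after the start; 6 ÷ 2 = 3 remainder 0. First occurrence in the window: #4 on 1 July 2058 (3×2 = 6 days in).
9 August 2058 is 45 days after the start; 45 ÷ 2 = 22 remainder 1. Last occurrence in the window: #23 on 8 August 2058.
Occurrences #4 through #23: 20 in total.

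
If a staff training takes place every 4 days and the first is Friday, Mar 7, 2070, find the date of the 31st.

The 31st occurrence is 30 intervals after the first: 30 × 4 = 120 days after Mar 7, 2070.
Mar has 31 days — 24 days to the end of Mar leaves 96.
Apr has 30 days (66 left).
May has 31 days (35 left).
Jun has 30 days (5 left).
5 days into Jul → Jul 5, 2070.

Jul 5, 2070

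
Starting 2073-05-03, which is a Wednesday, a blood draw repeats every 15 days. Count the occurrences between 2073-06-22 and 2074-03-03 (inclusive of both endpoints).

Occurrences land 15·i days after 2073-05-03 for i = 0, 1, 2, …
2073-06-22 is 50 days after the start; 50 ÷ 15 = 3 remainder 5; since the remainder is 5, round up to i = 4. First occurrence in the window: #5 on 2073-07-02 (4×15 = 60 days in).
2074-03-03 is 304 days after the start; 304 ÷ 15 = 20 remainder 4. Last occurrence in the window: #21 on 2074-02-27.
Occurrences #5 through #21: 17 in total.

17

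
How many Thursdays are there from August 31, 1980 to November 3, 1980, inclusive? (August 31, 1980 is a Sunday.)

9

August 31, 1980 is a Sunday; the first Thursday on or after it is September 4, 1980 (4 days later).
From September 4, 1980 to November 3, 1980: 26 + 31 + 3 = 60 days (rest of September, October, November).
60 ÷ 7 = 8 full weeks with remainder 4, so 8 more Thursdays after the first → 9.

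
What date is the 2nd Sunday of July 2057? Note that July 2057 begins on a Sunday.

July 2057 begins on a Sunday, so the first Sunday is July 1.
The 2nd Sunday is 1 weeks later: 1 + 7 = 8.

2057-07-08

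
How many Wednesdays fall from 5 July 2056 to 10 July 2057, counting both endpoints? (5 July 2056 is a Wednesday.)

53

5 July 2056 is a Wednesday; the first Wednesday on or after it is 5 July 2056.
From 5 July 2056 to 10 July 2057: 179 + 191 = 370 days (rest of 2056, to 10 July 2057 in 2057).
370 ÷ 7 = 52 full weeks with remainder 6, so 52 more Wednesdays after the first → 53.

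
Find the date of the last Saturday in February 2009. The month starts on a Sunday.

February 2009 begins on a Sunday, so the first Saturday is February 7 (6 days later).
February 2009 has 28 days. Adding weeks: 7, 14, 21, 28 — the last one ≤ 28 is the 28th.

28 February 2009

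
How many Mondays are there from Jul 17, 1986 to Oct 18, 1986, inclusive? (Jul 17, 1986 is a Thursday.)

13

Jul 17, 1986 is a Thursday; the first Monday on or after it is Jul 21, 1986 (4 days later).
From Jul 21, 1986 to Oct 18, 1986: 10 + 31 + 30 + 18 = 89 days (rest of Jul, Aug, Sep, Oct).
89 ÷ 7 = 12 full weeks with remainder 5, so 12 more Mondays after the first → 13.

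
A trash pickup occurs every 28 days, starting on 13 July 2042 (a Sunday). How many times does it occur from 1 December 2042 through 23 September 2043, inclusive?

10

Occurrences land 28·i days after 13 July 2042 for i = 0, 1, 2, …
1 December 2042 is 141 days after the start; 141 ÷ 28 = 5 remainder 1; since the remainder is 1, round up to i = 6. First occurrence in the window: #7 on 28 December 2042 (6×28 = 168 days in).
23 September 2043 is 437 days after the start; 437 ÷ 28 = 15 remainder 17. Last occurrence in the window: #16 on 6 September 2043.
Occurrences #7 through #16: 10 in total.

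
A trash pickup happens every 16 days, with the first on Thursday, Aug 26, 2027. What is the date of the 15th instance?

The 15th occurrence is 14 intervals after the first: 14 × 16 = 224 days after Aug 26, 2027.
Aug has 31 days — 5 days to the end of Aug leaves 219.
Sep has 30 days (189 left).
Oct has 31 days (158 left).
Nov has 30 days (128 left).
Dec has 31 days (97 left).
Jan has 31 days (66 left).
Feb has 29 days (37 left).
Mar has 31 days (6 left).
6 days into Apr → Apr 6, 2028.

Apr 6, 2028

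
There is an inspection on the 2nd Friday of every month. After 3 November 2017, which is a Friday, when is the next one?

10 November 2017

November 2017 starts on a Wednesday; its first Friday is the 3rd, so the 2nd Friday is the 10th — 10 November 2017.
10 November 2017 is after 3 November 2017, so that is the next one.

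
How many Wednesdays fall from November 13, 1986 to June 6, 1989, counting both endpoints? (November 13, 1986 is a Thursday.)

November 13, 1986 is a Thursday; the first Wednesday on or after it is November 19, 1986 (6 days later).
From November 19, 1986 to June 6, 1989: 42 + 365 + 366 + 157 = 930 days (rest of 1986, 1987, 1988, to June 6, 1989 in 1989).
930 ÷ 7 = 132 full weeks with remainder 6, so 132 more Wednesdays after the first → 133.

133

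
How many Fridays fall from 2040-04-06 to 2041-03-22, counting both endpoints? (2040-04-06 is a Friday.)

51

2040-04-06 is a Friday; the first Friday on or after it is 2040-04-06.
From 2040-04-06 to 2041-03-22: 269 + 81 = 350 days (rest of 2040, to 2041-03-22 in 2041).
350 ÷ 7 = 50 full weeks with remainder 0, so 50 more Fridays after the first → 51.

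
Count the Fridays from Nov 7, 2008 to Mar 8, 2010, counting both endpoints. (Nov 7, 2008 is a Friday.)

Nov 7, 2008 is a Friday; the first Friday on or after it is Nov 7, 2008.
From Nov 7, 2008 to Mar 8, 2010: 54 + 365 + 67 = 486 days (rest of 2008, 2009, to Mar 8, 2010 in 2010).
486 ÷ 7 = 69 full weeks with remainder 3, so 69 more Fridays after the first → 70.

70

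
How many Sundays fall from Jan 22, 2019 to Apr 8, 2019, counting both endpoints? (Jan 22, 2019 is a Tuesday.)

Jan 22, 2019 is a Tuesday; the first Sunday on or after it is Jan 27, 2019 (5 days later).
From Jan 27, 2019 to Apr 8, 2019: 4 + 28 + 31 + 8 = 71 days (rest of Jan, Feb, Mar, Apr).
71 ÷ 7 = 10 full weeks with remainder 1, so 10 more Sundays after the first → 11.

11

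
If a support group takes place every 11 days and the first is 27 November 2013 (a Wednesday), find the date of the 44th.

15 March 2015

The 44th occurrence is 43 intervals after the first: 43 × 11 = 473 days after 27 November 2013.
November has 30 days — 3 days to the end of November leaves 470.
From end of November to end of 2013 is 31 days (439 left).
2014 has 365 days (74 left).
January has 31 days (43 left).
February has 28 days (15 left).
15 days into March → 15 March 2015.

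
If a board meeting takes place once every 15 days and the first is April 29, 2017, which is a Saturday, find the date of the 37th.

The 37th occurrence is 36 intervals after the first: 36 × 15 = 540 days after April 29, 2017.
April has 30 days — 1 day to the end of April leaves 539.
From end of April to end of 2017 is 245 days (294 left).
January has 31 days (263 left).
February has 28 days (235 left).
March has 31 days (204 left).
April has 30 days (174 left).
May has 31 days (143 left).
June has 30 days (113 left).
July has 31 days (82 left).
August has 31 days (51 left).
September has 30 days (21 left).
21 days into October → October 21, 2018.

October 21, 2018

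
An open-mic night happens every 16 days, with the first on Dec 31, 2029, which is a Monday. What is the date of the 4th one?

Feb 17, 2030

The 4th occurrence is 3 intervals after the first: 3 × 16 = 48 days after Dec 31, 2029.
Dec has 31 days — 0 days to the end of Dec leaves 48.
Jan has 31 days (17 left).
17 days into Feb → Feb 17, 2030.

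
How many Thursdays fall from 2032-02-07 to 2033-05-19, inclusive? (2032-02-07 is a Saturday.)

2032-02-07 is a Saturday; the first Thursday on or after it is 2032-02-12 (5 days later).
From 2032-02-12 to 2033-05-19: 323 + 139 = 462 days (rest of 2032, to 2033-05-19 in 2033).
462 ÷ 7 = 66 full weeks with remainder 0, so 66 more Thursdays after the first → 67.

67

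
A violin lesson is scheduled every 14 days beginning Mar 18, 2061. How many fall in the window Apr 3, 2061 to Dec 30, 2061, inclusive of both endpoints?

19

Occurrences land 14·i days after Mar 18, 2061 for i = 0, 1, 2, …
Apr 3, 2061 is 16 days after the start; 16 ÷ 14 = 1 remainder 2; since the remainder is 2, round up to i = 2. First occurrence in the window: #3 on Apr 15, 2061 (2×14 = 28 days in).
Dec 30, 2061 is 287 days after the start; 287 ÷ 14 = 20 remainder 7. Last occurrence in the window: #21 on Dec 23, 2061.
Occurrences #3 through #21: 19 in total.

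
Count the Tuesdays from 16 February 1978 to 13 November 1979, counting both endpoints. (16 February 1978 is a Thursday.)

16 February 1978 is a Thursday; the first Tuesday on or after it is 21 February 1978 (5 days later).
From 21 February 1978 to 13 November 1979: 313 + 317 = 630 days (rest of 1978, to 13 November 1979 in 1979).
630 ÷ 7 = 90 full weeks with remainder 0, so 90 more Tuesdays after the first → 91.

91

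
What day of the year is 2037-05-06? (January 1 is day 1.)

126

Days in months before May: 31 + 28 + 31 + 30 = 120.
Plus 6 days into May → day 126.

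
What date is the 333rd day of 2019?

Jan has 31 days (333 − 31 = 302 remain).
Feb has 28 days (302 − 28 = 274 remain).
Mar has 31 days (274 − 31 = 243 remain).
Apr has 30 days (243 − 30 = 213 remain).
May has 31 days (213 − 31 = 182 remain).
Jun has 30 days (182 − 30 = 152 remain).
Jul has 31 days (152 − 31 = 121 remain).
Aug has 31 days (121 − 31 = 90 remain).
Sep has 30 days (90 − 30 = 60 remain).
Oct has 31 days (60 − 31 = 29 remain).
29 into Nov → Nov 29.

Nov 29, 2019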